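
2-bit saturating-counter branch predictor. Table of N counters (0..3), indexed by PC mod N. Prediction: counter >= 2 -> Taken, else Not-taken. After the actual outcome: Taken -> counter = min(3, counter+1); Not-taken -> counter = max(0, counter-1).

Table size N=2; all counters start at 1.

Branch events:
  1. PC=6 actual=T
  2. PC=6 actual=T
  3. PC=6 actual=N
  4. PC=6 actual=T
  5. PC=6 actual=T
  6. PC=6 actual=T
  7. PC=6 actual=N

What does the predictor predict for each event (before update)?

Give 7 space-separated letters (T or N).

Answer: N T T T T T T

Derivation:
Ev 1: PC=6 idx=0 pred=N actual=T -> ctr[0]=2
Ev 2: PC=6 idx=0 pred=T actual=T -> ctr[0]=3
Ev 3: PC=6 idx=0 pred=T actual=N -> ctr[0]=2
Ev 4: PC=6 idx=0 pred=T actual=T -> ctr[0]=3
Ev 5: PC=6 idx=0 pred=T actual=T -> ctr[0]=3
Ev 6: PC=6 idx=0 pred=T actual=T -> ctr[0]=3
Ev 7: PC=6 idx=0 pred=T actual=N -> ctr[0]=2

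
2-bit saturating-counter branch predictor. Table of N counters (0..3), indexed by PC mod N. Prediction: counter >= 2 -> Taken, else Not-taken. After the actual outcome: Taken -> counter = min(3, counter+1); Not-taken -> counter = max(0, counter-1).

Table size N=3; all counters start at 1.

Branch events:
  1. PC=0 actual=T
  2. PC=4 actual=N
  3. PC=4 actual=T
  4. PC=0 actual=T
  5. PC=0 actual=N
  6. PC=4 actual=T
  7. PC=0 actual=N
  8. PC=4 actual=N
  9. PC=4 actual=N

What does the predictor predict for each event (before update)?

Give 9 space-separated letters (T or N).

Answer: N N N T T N T T N

Derivation:
Ev 1: PC=0 idx=0 pred=N actual=T -> ctr[0]=2
Ev 2: PC=4 idx=1 pred=N actual=N -> ctr[1]=0
Ev 3: PC=4 idx=1 pred=N actual=T -> ctr[1]=1
Ev 4: PC=0 idx=0 pred=T actual=T -> ctr[0]=3
Ev 5: PC=0 idx=0 pred=T actual=N -> ctr[0]=2
Ev 6: PC=4 idx=1 pred=N actual=T -> ctr[1]=2
Ev 7: PC=0 idx=0 pred=T actual=N -> ctr[0]=1
Ev 8: PC=4 idx=1 pred=T actual=N -> ctr[1]=1
Ev 9: PC=4 idx=1 pred=N actual=N -> ctr[1]=0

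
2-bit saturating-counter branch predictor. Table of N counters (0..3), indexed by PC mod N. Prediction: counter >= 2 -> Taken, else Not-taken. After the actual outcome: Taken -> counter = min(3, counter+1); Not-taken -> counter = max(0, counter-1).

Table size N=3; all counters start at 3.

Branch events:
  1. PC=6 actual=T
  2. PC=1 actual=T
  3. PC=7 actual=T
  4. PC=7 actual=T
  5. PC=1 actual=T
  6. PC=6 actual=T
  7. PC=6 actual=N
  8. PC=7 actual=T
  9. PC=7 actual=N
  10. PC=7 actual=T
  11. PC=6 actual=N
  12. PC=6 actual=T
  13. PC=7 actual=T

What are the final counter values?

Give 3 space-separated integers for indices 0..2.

Answer: 2 3 3

Derivation:
Ev 1: PC=6 idx=0 pred=T actual=T -> ctr[0]=3
Ev 2: PC=1 idx=1 pred=T actual=T -> ctr[1]=3
Ev 3: PC=7 idx=1 pred=T actual=T -> ctr[1]=3
Ev 4: PC=7 idx=1 pred=T actual=T -> ctr[1]=3
Ev 5: PC=1 idx=1 pred=T actual=T -> ctr[1]=3
Ev 6: PC=6 idx=0 pred=T actual=T -> ctr[0]=3
Ev 7: PC=6 idx=0 pred=T actual=N -> ctr[0]=2
Ev 8: PC=7 idx=1 pred=T actual=T -> ctr[1]=3
Ev 9: PC=7 idx=1 pred=T actual=N -> ctr[1]=2
Ev 10: PC=7 idx=1 pred=T actual=T -> ctr[1]=3
Ev 11: PC=6 idx=0 pred=T actual=N -> ctr[0]=1
Ev 12: PC=6 idx=0 pred=N actual=T -> ctr[0]=2
Ev 13: PC=7 idx=1 pred=T actual=T -> ctr[1]=3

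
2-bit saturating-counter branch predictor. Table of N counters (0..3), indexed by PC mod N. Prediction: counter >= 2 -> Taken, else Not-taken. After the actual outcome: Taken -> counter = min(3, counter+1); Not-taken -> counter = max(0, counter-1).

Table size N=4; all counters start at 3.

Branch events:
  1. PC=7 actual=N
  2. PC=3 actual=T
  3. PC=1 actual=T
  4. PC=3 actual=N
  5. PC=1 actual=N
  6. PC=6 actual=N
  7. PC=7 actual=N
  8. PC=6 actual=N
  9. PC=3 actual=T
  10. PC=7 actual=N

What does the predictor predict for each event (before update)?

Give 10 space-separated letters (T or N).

Answer: T T T T T T T T N T

Derivation:
Ev 1: PC=7 idx=3 pred=T actual=N -> ctr[3]=2
Ev 2: PC=3 idx=3 pred=T actual=T -> ctr[3]=3
Ev 3: PC=1 idx=1 pred=T actual=T -> ctr[1]=3
Ev 4: PC=3 idx=3 pred=T actual=N -> ctr[3]=2
Ev 5: PC=1 idx=1 pred=T actual=N -> ctr[1]=2
Ev 6: PC=6 idx=2 pred=T actual=N -> ctr[2]=2
Ev 7: PC=7 idx=3 pred=T actual=N -> ctr[3]=1
Ev 8: PC=6 idx=2 pred=T actual=N -> ctr[2]=1
Ev 9: PC=3 idx=3 pred=N actual=T -> ctr[3]=2
Ev 10: PC=7 idx=3 pred=T actual=N -> ctr[3]=1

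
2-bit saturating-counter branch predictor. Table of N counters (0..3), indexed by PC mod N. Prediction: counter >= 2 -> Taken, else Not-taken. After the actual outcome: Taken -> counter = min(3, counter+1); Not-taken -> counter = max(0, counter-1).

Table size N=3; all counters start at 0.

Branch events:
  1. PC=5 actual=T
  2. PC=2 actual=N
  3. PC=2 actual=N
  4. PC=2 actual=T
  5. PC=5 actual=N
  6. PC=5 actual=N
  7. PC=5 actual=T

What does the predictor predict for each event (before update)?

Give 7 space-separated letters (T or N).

Answer: N N N N N N N

Derivation:
Ev 1: PC=5 idx=2 pred=N actual=T -> ctr[2]=1
Ev 2: PC=2 idx=2 pred=N actual=N -> ctr[2]=0
Ev 3: PC=2 idx=2 pred=N actual=N -> ctr[2]=0
Ev 4: PC=2 idx=2 pred=N actual=T -> ctr[2]=1
Ev 5: PC=5 idx=2 pred=N actual=N -> ctr[2]=0
Ev 6: PC=5 idx=2 pred=N actual=N -> ctr[2]=0
Ev 7: PC=5 idx=2 pred=N actual=T -> ctr[2]=1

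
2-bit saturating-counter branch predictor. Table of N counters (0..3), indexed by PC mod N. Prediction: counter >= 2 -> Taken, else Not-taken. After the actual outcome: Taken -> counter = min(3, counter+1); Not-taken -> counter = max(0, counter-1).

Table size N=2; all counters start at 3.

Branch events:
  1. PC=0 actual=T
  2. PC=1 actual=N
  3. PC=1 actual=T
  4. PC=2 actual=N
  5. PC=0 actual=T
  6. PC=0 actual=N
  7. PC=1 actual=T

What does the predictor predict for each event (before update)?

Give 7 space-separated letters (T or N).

Ev 1: PC=0 idx=0 pred=T actual=T -> ctr[0]=3
Ev 2: PC=1 idx=1 pred=T actual=N -> ctr[1]=2
Ev 3: PC=1 idx=1 pred=T actual=T -> ctr[1]=3
Ev 4: PC=2 idx=0 pred=T actual=N -> ctr[0]=2
Ev 5: PC=0 idx=0 pred=T actual=T -> ctr[0]=3
Ev 6: PC=0 idx=0 pred=T actual=N -> ctr[0]=2
Ev 7: PC=1 idx=1 pred=T actual=T -> ctr[1]=3

Answer: T T T T T T T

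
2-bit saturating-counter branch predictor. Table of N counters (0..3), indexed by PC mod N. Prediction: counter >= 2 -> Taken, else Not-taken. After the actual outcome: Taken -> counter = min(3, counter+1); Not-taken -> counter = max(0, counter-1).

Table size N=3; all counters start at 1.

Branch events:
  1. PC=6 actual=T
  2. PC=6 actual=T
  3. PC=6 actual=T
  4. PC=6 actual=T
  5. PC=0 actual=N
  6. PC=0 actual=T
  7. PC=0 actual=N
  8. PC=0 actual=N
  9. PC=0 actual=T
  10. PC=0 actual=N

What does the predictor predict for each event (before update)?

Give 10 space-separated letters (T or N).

Ev 1: PC=6 idx=0 pred=N actual=T -> ctr[0]=2
Ev 2: PC=6 idx=0 pred=T actual=T -> ctr[0]=3
Ev 3: PC=6 idx=0 pred=T actual=T -> ctr[0]=3
Ev 4: PC=6 idx=0 pred=T actual=T -> ctr[0]=3
Ev 5: PC=0 idx=0 pred=T actual=N -> ctr[0]=2
Ev 6: PC=0 idx=0 pred=T actual=T -> ctr[0]=3
Ev 7: PC=0 idx=0 pred=T actual=N -> ctr[0]=2
Ev 8: PC=0 idx=0 pred=T actual=N -> ctr[0]=1
Ev 9: PC=0 idx=0 pred=N actual=T -> ctr[0]=2
Ev 10: PC=0 idx=0 pred=T actual=N -> ctr[0]=1

Answer: N T T T T T T T N T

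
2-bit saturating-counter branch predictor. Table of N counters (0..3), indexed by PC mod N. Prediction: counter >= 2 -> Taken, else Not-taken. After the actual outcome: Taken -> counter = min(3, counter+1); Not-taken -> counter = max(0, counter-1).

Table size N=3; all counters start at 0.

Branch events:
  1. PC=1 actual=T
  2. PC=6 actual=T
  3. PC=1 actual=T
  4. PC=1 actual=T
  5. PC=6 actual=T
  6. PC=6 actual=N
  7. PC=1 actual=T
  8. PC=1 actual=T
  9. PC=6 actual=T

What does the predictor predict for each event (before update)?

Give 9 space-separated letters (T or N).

Answer: N N N T N T T T N

Derivation:
Ev 1: PC=1 idx=1 pred=N actual=T -> ctr[1]=1
Ev 2: PC=6 idx=0 pred=N actual=T -> ctr[0]=1
Ev 3: PC=1 idx=1 pred=N actual=T -> ctr[1]=2
Ev 4: PC=1 idx=1 pred=T actual=T -> ctr[1]=3
Ev 5: PC=6 idx=0 pred=N actual=T -> ctr[0]=2
Ev 6: PC=6 idx=0 pred=T actual=N -> ctr[0]=1
Ev 7: PC=1 idx=1 pred=T actual=T -> ctr[1]=3
Ev 8: PC=1 idx=1 pred=T actual=T -> ctr[1]=3
Ev 9: PC=6 idx=0 pred=N actual=T -> ctr[0]=2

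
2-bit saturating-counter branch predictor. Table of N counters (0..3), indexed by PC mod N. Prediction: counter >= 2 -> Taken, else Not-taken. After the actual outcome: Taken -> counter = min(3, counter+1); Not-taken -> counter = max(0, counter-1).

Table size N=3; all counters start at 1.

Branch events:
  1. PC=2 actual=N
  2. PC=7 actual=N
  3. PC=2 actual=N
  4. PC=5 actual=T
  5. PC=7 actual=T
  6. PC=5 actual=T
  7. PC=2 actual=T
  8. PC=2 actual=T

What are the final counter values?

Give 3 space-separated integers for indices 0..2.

Answer: 1 1 3

Derivation:
Ev 1: PC=2 idx=2 pred=N actual=N -> ctr[2]=0
Ev 2: PC=7 idx=1 pred=N actual=N -> ctr[1]=0
Ev 3: PC=2 idx=2 pred=N actual=N -> ctr[2]=0
Ev 4: PC=5 idx=2 pred=N actual=T -> ctr[2]=1
Ev 5: PC=7 idx=1 pred=N actual=T -> ctr[1]=1
Ev 6: PC=5 idx=2 pred=N actual=T -> ctr[2]=2
Ev 7: PC=2 idx=2 pred=T actual=T -> ctr[2]=3
Ev 8: PC=2 idx=2 pred=T actual=T -> ctr[2]=3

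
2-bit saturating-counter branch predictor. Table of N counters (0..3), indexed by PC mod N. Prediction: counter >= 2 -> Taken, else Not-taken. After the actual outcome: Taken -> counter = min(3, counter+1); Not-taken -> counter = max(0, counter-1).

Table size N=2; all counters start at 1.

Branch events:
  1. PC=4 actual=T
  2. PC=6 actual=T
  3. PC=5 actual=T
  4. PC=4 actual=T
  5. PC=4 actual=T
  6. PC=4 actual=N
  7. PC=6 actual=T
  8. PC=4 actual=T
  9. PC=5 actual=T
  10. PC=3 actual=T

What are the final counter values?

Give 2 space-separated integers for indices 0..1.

Ev 1: PC=4 idx=0 pred=N actual=T -> ctr[0]=2
Ev 2: PC=6 idx=0 pred=T actual=T -> ctr[0]=3
Ev 3: PC=5 idx=1 pred=N actual=T -> ctr[1]=2
Ev 4: PC=4 idx=0 pred=T actual=T -> ctr[0]=3
Ev 5: PC=4 idx=0 pred=T actual=T -> ctr[0]=3
Ev 6: PC=4 idx=0 pred=T actual=N -> ctr[0]=2
Ev 7: PC=6 idx=0 pred=T actual=T -> ctr[0]=3
Ev 8: PC=4 idx=0 pred=T actual=T -> ctr[0]=3
Ev 9: PC=5 idx=1 pred=T actual=T -> ctr[1]=3
Ev 10: PC=3 idx=1 pred=T actual=T -> ctr[1]=3

Answer: 3 3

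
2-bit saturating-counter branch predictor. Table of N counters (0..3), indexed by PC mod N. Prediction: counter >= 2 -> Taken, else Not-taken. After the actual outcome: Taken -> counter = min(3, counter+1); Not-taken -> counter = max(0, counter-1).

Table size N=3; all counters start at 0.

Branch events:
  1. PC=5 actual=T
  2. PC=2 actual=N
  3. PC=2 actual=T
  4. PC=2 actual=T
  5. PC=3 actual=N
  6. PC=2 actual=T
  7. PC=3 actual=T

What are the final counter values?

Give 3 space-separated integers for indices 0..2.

Answer: 1 0 3

Derivation:
Ev 1: PC=5 idx=2 pred=N actual=T -> ctr[2]=1
Ev 2: PC=2 idx=2 pred=N actual=N -> ctr[2]=0
Ev 3: PC=2 idx=2 pred=N actual=T -> ctr[2]=1
Ev 4: PC=2 idx=2 pred=N actual=T -> ctr[2]=2
Ev 5: PC=3 idx=0 pred=N actual=N -> ctr[0]=0
Ev 6: PC=2 idx=2 pred=T actual=T -> ctr[2]=3
Ev 7: PC=3 idx=0 pred=N actual=T -> ctr[0]=1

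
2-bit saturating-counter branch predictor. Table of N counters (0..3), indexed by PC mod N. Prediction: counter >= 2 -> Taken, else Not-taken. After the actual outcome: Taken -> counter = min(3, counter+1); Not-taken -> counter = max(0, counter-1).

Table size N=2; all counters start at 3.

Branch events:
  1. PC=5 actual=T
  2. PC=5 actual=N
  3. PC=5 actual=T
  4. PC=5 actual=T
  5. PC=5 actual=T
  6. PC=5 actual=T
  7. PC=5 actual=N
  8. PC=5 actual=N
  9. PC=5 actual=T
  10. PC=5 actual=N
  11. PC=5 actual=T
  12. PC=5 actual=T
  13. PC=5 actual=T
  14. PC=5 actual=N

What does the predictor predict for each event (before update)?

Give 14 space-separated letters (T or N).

Ev 1: PC=5 idx=1 pred=T actual=T -> ctr[1]=3
Ev 2: PC=5 idx=1 pred=T actual=N -> ctr[1]=2
Ev 3: PC=5 idx=1 pred=T actual=T -> ctr[1]=3
Ev 4: PC=5 idx=1 pred=T actual=T -> ctr[1]=3
Ev 5: PC=5 idx=1 pred=T actual=T -> ctr[1]=3
Ev 6: PC=5 idx=1 pred=T actual=T -> ctr[1]=3
Ev 7: PC=5 idx=1 pred=T actual=N -> ctr[1]=2
Ev 8: PC=5 idx=1 pred=T actual=N -> ctr[1]=1
Ev 9: PC=5 idx=1 pred=N actual=T -> ctr[1]=2
Ev 10: PC=5 idx=1 pred=T actual=N -> ctr[1]=1
Ev 11: PC=5 idx=1 pred=N actual=T -> ctr[1]=2
Ev 12: PC=5 idx=1 pred=T actual=T -> ctr[1]=3
Ev 13: PC=5 idx=1 pred=T actual=T -> ctr[1]=3
Ev 14: PC=5 idx=1 pred=T actual=N -> ctr[1]=2

Answer: T T T T T T T T N T N T T T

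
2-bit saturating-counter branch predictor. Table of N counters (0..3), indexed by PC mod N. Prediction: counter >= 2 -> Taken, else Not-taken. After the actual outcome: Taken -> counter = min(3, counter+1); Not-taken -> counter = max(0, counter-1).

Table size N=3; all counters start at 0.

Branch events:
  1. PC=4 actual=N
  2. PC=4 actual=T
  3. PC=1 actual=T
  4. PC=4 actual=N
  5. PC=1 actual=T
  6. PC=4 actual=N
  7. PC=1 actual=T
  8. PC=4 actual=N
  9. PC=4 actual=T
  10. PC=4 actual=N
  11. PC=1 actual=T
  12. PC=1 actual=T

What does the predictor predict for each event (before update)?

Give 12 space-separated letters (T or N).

Ev 1: PC=4 idx=1 pred=N actual=N -> ctr[1]=0
Ev 2: PC=4 idx=1 pred=N actual=T -> ctr[1]=1
Ev 3: PC=1 idx=1 pred=N actual=T -> ctr[1]=2
Ev 4: PC=4 idx=1 pred=T actual=N -> ctr[1]=1
Ev 5: PC=1 idx=1 pred=N actual=T -> ctr[1]=2
Ev 6: PC=4 idx=1 pred=T actual=N -> ctr[1]=1
Ev 7: PC=1 idx=1 pred=N actual=T -> ctr[1]=2
Ev 8: PC=4 idx=1 pred=T actual=N -> ctr[1]=1
Ev 9: PC=4 idx=1 pred=N actual=T -> ctr[1]=2
Ev 10: PC=4 idx=1 pred=T actual=N -> ctr[1]=1
Ev 11: PC=1 idx=1 pred=N actual=T -> ctr[1]=2
Ev 12: PC=1 idx=1 pred=T actual=T -> ctr[1]=3

Answer: N N N T N T N T N T N T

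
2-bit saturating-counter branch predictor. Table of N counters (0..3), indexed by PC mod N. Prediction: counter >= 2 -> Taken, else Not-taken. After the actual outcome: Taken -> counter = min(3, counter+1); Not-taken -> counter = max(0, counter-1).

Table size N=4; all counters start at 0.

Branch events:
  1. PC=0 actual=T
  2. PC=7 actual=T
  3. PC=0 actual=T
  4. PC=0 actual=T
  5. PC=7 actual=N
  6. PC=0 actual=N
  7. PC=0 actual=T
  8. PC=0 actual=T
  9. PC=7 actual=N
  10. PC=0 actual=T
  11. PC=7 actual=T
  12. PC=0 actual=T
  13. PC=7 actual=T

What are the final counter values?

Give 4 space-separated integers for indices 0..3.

Ev 1: PC=0 idx=0 pred=N actual=T -> ctr[0]=1
Ev 2: PC=7 idx=3 pred=N actual=T -> ctr[3]=1
Ev 3: PC=0 idx=0 pred=N actual=T -> ctr[0]=2
Ev 4: PC=0 idx=0 pred=T actual=T -> ctr[0]=3
Ev 5: PC=7 idx=3 pred=N actual=N -> ctr[3]=0
Ev 6: PC=0 idx=0 pred=T actual=N -> ctr[0]=2
Ev 7: PC=0 idx=0 pred=T actual=T -> ctr[0]=3
Ev 8: PC=0 idx=0 pred=T actual=T -> ctr[0]=3
Ev 9: PC=7 idx=3 pred=N actual=N -> ctr[3]=0
Ev 10: PC=0 idx=0 pred=T actual=T -> ctr[0]=3
Ev 11: PC=7 idx=3 pred=N actual=T -> ctr[3]=1
Ev 12: PC=0 idx=0 pred=T actual=T -> ctr[0]=3
Ev 13: PC=7 idx=3 pred=N actual=T -> ctr[3]=2

Answer: 3 0 0 2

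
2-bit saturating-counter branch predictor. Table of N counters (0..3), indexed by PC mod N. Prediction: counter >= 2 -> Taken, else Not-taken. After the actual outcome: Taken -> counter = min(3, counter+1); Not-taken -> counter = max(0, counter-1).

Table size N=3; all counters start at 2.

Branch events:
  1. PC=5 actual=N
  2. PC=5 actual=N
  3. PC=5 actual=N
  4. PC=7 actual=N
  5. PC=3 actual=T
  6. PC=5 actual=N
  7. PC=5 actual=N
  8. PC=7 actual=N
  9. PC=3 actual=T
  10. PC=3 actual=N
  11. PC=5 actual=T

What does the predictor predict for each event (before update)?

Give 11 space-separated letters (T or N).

Ev 1: PC=5 idx=2 pred=T actual=N -> ctr[2]=1
Ev 2: PC=5 idx=2 pred=N actual=N -> ctr[2]=0
Ev 3: PC=5 idx=2 pred=N actual=N -> ctr[2]=0
Ev 4: PC=7 idx=1 pred=T actual=N -> ctr[1]=1
Ev 5: PC=3 idx=0 pred=T actual=T -> ctr[0]=3
Ev 6: PC=5 idx=2 pred=N actual=N -> ctr[2]=0
Ev 7: PC=5 idx=2 pred=N actual=N -> ctr[2]=0
Ev 8: PC=7 idx=1 pred=N actual=N -> ctr[1]=0
Ev 9: PC=3 idx=0 pred=T actual=T -> ctr[0]=3
Ev 10: PC=3 idx=0 pred=T actual=N -> ctr[0]=2
Ev 11: PC=5 idx=2 pred=N actual=T -> ctr[2]=1

Answer: T N N T T N N N T T N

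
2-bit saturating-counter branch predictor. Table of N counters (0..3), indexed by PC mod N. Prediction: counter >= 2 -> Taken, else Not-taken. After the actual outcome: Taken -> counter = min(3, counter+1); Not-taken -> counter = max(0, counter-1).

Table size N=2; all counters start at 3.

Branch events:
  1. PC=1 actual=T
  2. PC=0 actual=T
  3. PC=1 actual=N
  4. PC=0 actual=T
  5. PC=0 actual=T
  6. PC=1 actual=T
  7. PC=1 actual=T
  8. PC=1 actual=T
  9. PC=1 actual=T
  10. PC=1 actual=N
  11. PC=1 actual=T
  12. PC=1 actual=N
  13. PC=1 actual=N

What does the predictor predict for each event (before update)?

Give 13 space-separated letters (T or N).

Answer: T T T T T T T T T T T T T

Derivation:
Ev 1: PC=1 idx=1 pred=T actual=T -> ctr[1]=3
Ev 2: PC=0 idx=0 pred=T actual=T -> ctr[0]=3
Ev 3: PC=1 idx=1 pred=T actual=N -> ctr[1]=2
Ev 4: PC=0 idx=0 pred=T actual=T -> ctr[0]=3
Ev 5: PC=0 idx=0 pred=T actual=T -> ctr[0]=3
Ev 6: PC=1 idx=1 pred=T actual=T -> ctr[1]=3
Ev 7: PC=1 idx=1 pred=T actual=T -> ctr[1]=3
Ev 8: PC=1 idx=1 pred=T actual=T -> ctr[1]=3
Ev 9: PC=1 idx=1 pred=T actual=T -> ctr[1]=3
Ev 10: PC=1 idx=1 pred=T actual=N -> ctr[1]=2
Ev 11: PC=1 idx=1 pred=T actual=T -> ctr[1]=3
Ev 12: PC=1 idx=1 pred=T actual=N -> ctr[1]=2
Ev 13: PC=1 idx=1 pred=T actual=N -> ctr[1]=1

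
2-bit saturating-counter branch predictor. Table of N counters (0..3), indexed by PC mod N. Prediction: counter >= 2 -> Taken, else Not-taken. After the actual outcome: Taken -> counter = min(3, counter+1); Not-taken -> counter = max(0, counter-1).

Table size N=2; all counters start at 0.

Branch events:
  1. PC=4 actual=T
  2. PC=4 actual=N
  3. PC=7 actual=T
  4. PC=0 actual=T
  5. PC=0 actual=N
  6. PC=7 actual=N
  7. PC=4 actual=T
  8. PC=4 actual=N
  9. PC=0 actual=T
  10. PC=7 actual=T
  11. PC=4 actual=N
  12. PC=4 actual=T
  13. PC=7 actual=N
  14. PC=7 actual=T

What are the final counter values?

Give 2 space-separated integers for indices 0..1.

Ev 1: PC=4 idx=0 pred=N actual=T -> ctr[0]=1
Ev 2: PC=4 idx=0 pred=N actual=N -> ctr[0]=0
Ev 3: PC=7 idx=1 pred=N actual=T -> ctr[1]=1
Ev 4: PC=0 idx=0 pred=N actual=T -> ctr[0]=1
Ev 5: PC=0 idx=0 pred=N actual=N -> ctr[0]=0
Ev 6: PC=7 idx=1 pred=N actual=N -> ctr[1]=0
Ev 7: PC=4 idx=0 pred=N actual=T -> ctr[0]=1
Ev 8: PC=4 idx=0 pred=N actual=N -> ctr[0]=0
Ev 9: PC=0 idx=0 pred=N actual=T -> ctr[0]=1
Ev 10: PC=7 idx=1 pred=N actual=T -> ctr[1]=1
Ev 11: PC=4 idx=0 pred=N actual=N -> ctr[0]=0
Ev 12: PC=4 idx=0 pred=N actual=T -> ctr[0]=1
Ev 13: PC=7 idx=1 pred=N actual=N -> ctr[1]=0
Ev 14: PC=7 idx=1 pred=N actual=T -> ctr[1]=1

Answer: 1 1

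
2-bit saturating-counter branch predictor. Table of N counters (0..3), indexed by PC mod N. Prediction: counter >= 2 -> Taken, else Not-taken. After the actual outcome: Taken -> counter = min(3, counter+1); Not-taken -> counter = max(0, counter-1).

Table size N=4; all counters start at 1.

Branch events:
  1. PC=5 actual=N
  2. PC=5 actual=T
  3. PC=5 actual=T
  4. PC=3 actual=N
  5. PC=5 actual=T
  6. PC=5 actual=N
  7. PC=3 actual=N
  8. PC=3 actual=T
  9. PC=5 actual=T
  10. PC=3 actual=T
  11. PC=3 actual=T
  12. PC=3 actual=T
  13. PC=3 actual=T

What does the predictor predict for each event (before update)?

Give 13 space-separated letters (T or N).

Ev 1: PC=5 idx=1 pred=N actual=N -> ctr[1]=0
Ev 2: PC=5 idx=1 pred=N actual=T -> ctr[1]=1
Ev 3: PC=5 idx=1 pred=N actual=T -> ctr[1]=2
Ev 4: PC=3 idx=3 pred=N actual=N -> ctr[3]=0
Ev 5: PC=5 idx=1 pred=T actual=T -> ctr[1]=3
Ev 6: PC=5 idx=1 pred=T actual=N -> ctr[1]=2
Ev 7: PC=3 idx=3 pred=N actual=N -> ctr[3]=0
Ev 8: PC=3 idx=3 pred=N actual=T -> ctr[3]=1
Ev 9: PC=5 idx=1 pred=T actual=T -> ctr[1]=3
Ev 10: PC=3 idx=3 pred=N actual=T -> ctr[3]=2
Ev 11: PC=3 idx=3 pred=T actual=T -> ctr[3]=3
Ev 12: PC=3 idx=3 pred=T actual=T -> ctr[3]=3
Ev 13: PC=3 idx=3 pred=T actual=T -> ctr[3]=3

Answer: N N N N T T N N T N T T T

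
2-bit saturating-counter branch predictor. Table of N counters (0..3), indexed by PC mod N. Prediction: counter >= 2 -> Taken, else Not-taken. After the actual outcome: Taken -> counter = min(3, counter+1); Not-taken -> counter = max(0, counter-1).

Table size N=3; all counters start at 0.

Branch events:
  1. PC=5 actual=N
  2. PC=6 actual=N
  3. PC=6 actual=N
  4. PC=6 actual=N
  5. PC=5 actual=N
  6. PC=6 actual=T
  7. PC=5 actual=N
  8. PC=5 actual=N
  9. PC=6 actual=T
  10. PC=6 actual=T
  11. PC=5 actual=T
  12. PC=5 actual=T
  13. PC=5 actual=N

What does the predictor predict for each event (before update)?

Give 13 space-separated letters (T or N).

Ev 1: PC=5 idx=2 pred=N actual=N -> ctr[2]=0
Ev 2: PC=6 idx=0 pred=N actual=N -> ctr[0]=0
Ev 3: PC=6 idx=0 pred=N actual=N -> ctr[0]=0
Ev 4: PC=6 idx=0 pred=N actual=N -> ctr[0]=0
Ev 5: PC=5 idx=2 pred=N actual=N -> ctr[2]=0
Ev 6: PC=6 idx=0 pred=N actual=T -> ctr[0]=1
Ev 7: PC=5 idx=2 pred=N actual=N -> ctr[2]=0
Ev 8: PC=5 idx=2 pred=N actual=N -> ctr[2]=0
Ev 9: PC=6 idx=0 pred=N actual=T -> ctr[0]=2
Ev 10: PC=6 idx=0 pred=T actual=T -> ctr[0]=3
Ev 11: PC=5 idx=2 pred=N actual=T -> ctr[2]=1
Ev 12: PC=5 idx=2 pred=N actual=T -> ctr[2]=2
Ev 13: PC=5 idx=2 pred=T actual=N -> ctr[2]=1

Answer: N N N N N N N N N T N N T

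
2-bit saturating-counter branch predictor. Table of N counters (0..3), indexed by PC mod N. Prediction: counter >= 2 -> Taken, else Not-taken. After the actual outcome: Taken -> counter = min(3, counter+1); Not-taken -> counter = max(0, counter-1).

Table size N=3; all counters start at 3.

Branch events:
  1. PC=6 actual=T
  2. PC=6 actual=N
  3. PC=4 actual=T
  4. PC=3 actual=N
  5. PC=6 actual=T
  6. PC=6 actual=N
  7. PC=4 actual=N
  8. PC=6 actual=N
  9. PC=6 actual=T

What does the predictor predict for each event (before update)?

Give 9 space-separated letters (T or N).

Answer: T T T T N T T N N

Derivation:
Ev 1: PC=6 idx=0 pred=T actual=T -> ctr[0]=3
Ev 2: PC=6 idx=0 pred=T actual=N -> ctr[0]=2
Ev 3: PC=4 idx=1 pred=T actual=T -> ctr[1]=3
Ev 4: PC=3 idx=0 pred=T actual=N -> ctr[0]=1
Ev 5: PC=6 idx=0 pred=N actual=T -> ctr[0]=2
Ev 6: PC=6 idx=0 pred=T actual=N -> ctr[0]=1
Ev 7: PC=4 idx=1 pred=T actual=N -> ctr[1]=2
Ev 8: PC=6 idx=0 pred=N actual=N -> ctr[0]=0
Ev 9: PC=6 idx=0 pred=N actual=T -> ctr[0]=1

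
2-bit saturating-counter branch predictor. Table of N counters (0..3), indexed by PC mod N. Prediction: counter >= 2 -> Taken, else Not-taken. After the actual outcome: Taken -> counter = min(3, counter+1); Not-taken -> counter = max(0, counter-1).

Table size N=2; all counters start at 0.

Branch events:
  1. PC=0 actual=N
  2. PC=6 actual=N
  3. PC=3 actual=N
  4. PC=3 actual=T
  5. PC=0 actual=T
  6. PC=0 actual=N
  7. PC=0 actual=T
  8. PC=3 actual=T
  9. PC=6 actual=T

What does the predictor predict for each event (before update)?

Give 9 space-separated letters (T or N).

Ev 1: PC=0 idx=0 pred=N actual=N -> ctr[0]=0
Ev 2: PC=6 idx=0 pred=N actual=N -> ctr[0]=0
Ev 3: PC=3 idx=1 pred=N actual=N -> ctr[1]=0
Ev 4: PC=3 idx=1 pred=N actual=T -> ctr[1]=1
Ev 5: PC=0 idx=0 pred=N actual=T -> ctr[0]=1
Ev 6: PC=0 idx=0 pred=N actual=N -> ctr[0]=0
Ev 7: PC=0 idx=0 pred=N actual=T -> ctr[0]=1
Ev 8: PC=3 idx=1 pred=N actual=T -> ctr[1]=2
Ev 9: PC=6 idx=0 pred=N actual=T -> ctr[0]=2

Answer: N N N N N N N N N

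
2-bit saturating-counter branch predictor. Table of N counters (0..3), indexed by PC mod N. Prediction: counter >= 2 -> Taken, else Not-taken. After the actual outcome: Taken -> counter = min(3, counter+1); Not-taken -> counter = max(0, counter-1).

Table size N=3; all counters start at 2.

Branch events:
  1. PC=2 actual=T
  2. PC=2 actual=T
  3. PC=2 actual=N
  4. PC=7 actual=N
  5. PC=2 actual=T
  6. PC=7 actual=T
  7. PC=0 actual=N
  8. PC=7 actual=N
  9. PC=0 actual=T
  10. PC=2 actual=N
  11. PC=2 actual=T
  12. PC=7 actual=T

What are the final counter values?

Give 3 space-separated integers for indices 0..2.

Answer: 2 2 3

Derivation:
Ev 1: PC=2 idx=2 pred=T actual=T -> ctr[2]=3
Ev 2: PC=2 idx=2 pred=T actual=T -> ctr[2]=3
Ev 3: PC=2 idx=2 pred=T actual=N -> ctr[2]=2
Ev 4: PC=7 idx=1 pred=T actual=N -> ctr[1]=1
Ev 5: PC=2 idx=2 pred=T actual=T -> ctr[2]=3
Ev 6: PC=7 idx=1 pred=N actual=T -> ctr[1]=2
Ev 7: PC=0 idx=0 pred=T actual=N -> ctr[0]=1
Ev 8: PC=7 idx=1 pred=T actual=N -> ctr[1]=1
Ev 9: PC=0 idx=0 pred=N actual=T -> ctr[0]=2
Ev 10: PC=2 idx=2 pred=T actual=N -> ctr[2]=2
Ev 11: PC=2 idx=2 pred=T actual=T -> ctr[2]=3
Ev 12: PC=7 idx=1 pred=N actual=T -> ctr[1]=2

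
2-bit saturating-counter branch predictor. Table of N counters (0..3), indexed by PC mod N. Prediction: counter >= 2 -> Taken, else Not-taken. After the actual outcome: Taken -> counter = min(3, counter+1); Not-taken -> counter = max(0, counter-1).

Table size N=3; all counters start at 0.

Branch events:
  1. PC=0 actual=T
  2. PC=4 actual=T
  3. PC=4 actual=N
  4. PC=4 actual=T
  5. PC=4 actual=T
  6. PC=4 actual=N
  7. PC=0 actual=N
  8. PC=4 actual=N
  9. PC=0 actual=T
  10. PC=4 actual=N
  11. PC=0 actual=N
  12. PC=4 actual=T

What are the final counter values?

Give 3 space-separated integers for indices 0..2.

Answer: 0 1 0

Derivation:
Ev 1: PC=0 idx=0 pred=N actual=T -> ctr[0]=1
Ev 2: PC=4 idx=1 pred=N actual=T -> ctr[1]=1
Ev 3: PC=4 idx=1 pred=N actual=N -> ctr[1]=0
Ev 4: PC=4 idx=1 pred=N actual=T -> ctr[1]=1
Ev 5: PC=4 idx=1 pred=N actual=T -> ctr[1]=2
Ev 6: PC=4 idx=1 pred=T actual=N -> ctr[1]=1
Ev 7: PC=0 idx=0 pred=N actual=N -> ctr[0]=0
Ev 8: PC=4 idx=1 pred=N actual=N -> ctr[1]=0
Ev 9: PC=0 idx=0 pred=N actual=T -> ctr[0]=1
Ev 10: PC=4 idx=1 pred=N actual=N -> ctr[1]=0
Ev 11: PC=0 idx=0 pred=N actual=N -> ctr[0]=0
Ev 12: PC=4 idx=1 pred=N actual=T -> ctr[1]=1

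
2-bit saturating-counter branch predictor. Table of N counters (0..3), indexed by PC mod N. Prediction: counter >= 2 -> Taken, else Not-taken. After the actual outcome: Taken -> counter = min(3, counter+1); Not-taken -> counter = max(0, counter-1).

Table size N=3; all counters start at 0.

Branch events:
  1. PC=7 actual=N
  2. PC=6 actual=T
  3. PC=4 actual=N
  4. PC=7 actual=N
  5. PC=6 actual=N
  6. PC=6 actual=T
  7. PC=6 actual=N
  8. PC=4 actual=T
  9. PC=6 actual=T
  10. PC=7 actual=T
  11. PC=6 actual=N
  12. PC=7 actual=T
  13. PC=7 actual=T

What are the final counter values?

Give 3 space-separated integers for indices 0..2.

Answer: 0 3 0

Derivation:
Ev 1: PC=7 idx=1 pred=N actual=N -> ctr[1]=0
Ev 2: PC=6 idx=0 pred=N actual=T -> ctr[0]=1
Ev 3: PC=4 idx=1 pred=N actual=N -> ctr[1]=0
Ev 4: PC=7 idx=1 pred=N actual=N -> ctr[1]=0
Ev 5: PC=6 idx=0 pred=N actual=N -> ctr[0]=0
Ev 6: PC=6 idx=0 pred=N actual=T -> ctr[0]=1
Ev 7: PC=6 idx=0 pred=N actual=N -> ctr[0]=0
Ev 8: PC=4 idx=1 pred=N actual=T -> ctr[1]=1
Ev 9: PC=6 idx=0 pred=N actual=T -> ctr[0]=1
Ev 10: PC=7 idx=1 pred=N actual=T -> ctr[1]=2
Ev 11: PC=6 idx=0 pred=N actual=N -> ctr[0]=0
Ev 12: PC=7 idx=1 pred=T actual=T -> ctr[1]=3
Ev 13: PC=7 idx=1 pred=T actual=T -> ctr[1]=3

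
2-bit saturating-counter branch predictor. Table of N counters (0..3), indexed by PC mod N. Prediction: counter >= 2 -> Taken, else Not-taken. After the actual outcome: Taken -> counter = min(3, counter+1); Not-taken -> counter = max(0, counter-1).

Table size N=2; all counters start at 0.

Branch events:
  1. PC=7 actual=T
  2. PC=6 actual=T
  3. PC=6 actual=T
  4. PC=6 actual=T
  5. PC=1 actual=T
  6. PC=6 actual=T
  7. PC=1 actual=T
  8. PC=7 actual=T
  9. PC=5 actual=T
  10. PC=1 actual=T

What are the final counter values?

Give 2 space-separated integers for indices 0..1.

Answer: 3 3

Derivation:
Ev 1: PC=7 idx=1 pred=N actual=T -> ctr[1]=1
Ev 2: PC=6 idx=0 pred=N actual=T -> ctr[0]=1
Ev 3: PC=6 idx=0 pred=N actual=T -> ctr[0]=2
Ev 4: PC=6 idx=0 pred=T actual=T -> ctr[0]=3
Ev 5: PC=1 idx=1 pred=N actual=T -> ctr[1]=2
Ev 6: PC=6 idx=0 pred=T actual=T -> ctr[0]=3
Ev 7: PC=1 idx=1 pred=T actual=T -> ctr[1]=3
Ev 8: PC=7 idx=1 pred=T actual=T -> ctr[1]=3
Ev 9: PC=5 idx=1 pred=T actual=T -> ctr[1]=3
Ev 10: PC=1 idx=1 pred=T actual=T -> ctr[1]=3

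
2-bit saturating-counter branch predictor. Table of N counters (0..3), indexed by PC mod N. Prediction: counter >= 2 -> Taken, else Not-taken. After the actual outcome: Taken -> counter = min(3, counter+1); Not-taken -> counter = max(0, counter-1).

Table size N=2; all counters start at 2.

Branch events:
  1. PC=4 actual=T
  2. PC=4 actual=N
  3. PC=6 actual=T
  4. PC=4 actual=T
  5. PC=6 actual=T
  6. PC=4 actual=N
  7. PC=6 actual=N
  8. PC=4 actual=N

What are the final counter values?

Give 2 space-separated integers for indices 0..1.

Ev 1: PC=4 idx=0 pred=T actual=T -> ctr[0]=3
Ev 2: PC=4 idx=0 pred=T actual=N -> ctr[0]=2
Ev 3: PC=6 idx=0 pred=T actual=T -> ctr[0]=3
Ev 4: PC=4 idx=0 pred=T actual=T -> ctr[0]=3
Ev 5: PC=6 idx=0 pred=T actual=T -> ctr[0]=3
Ev 6: PC=4 idx=0 pred=T actual=N -> ctr[0]=2
Ev 7: PC=6 idx=0 pred=T actual=N -> ctr[0]=1
Ev 8: PC=4 idx=0 pred=N actual=N -> ctr[0]=0

Answer: 0 2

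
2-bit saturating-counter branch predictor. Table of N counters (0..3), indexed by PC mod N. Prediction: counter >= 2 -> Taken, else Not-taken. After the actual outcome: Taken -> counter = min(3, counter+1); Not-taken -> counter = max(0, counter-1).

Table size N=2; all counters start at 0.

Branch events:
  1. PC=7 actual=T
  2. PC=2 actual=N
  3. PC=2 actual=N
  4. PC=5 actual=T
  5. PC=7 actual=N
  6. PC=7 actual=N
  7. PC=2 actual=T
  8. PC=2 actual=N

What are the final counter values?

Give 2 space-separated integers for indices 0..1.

Ev 1: PC=7 idx=1 pred=N actual=T -> ctr[1]=1
Ev 2: PC=2 idx=0 pred=N actual=N -> ctr[0]=0
Ev 3: PC=2 idx=0 pred=N actual=N -> ctr[0]=0
Ev 4: PC=5 idx=1 pred=N actual=T -> ctr[1]=2
Ev 5: PC=7 idx=1 pred=T actual=N -> ctr[1]=1
Ev 6: PC=7 idx=1 pred=N actual=N -> ctr[1]=0
Ev 7: PC=2 idx=0 pred=N actual=T -> ctr[0]=1
Ev 8: PC=2 idx=0 pred=N actual=N -> ctr[0]=0

Answer: 0 0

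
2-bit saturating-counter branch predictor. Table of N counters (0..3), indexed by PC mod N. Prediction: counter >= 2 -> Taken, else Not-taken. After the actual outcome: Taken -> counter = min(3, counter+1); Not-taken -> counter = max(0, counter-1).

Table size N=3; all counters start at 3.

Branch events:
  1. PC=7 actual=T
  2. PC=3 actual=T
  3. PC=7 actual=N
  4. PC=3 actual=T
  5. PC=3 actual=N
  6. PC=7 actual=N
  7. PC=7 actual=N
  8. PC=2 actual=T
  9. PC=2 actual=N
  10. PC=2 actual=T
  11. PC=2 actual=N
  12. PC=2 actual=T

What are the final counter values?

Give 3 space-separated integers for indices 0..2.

Ev 1: PC=7 idx=1 pred=T actual=T -> ctr[1]=3
Ev 2: PC=3 idx=0 pred=T actual=T -> ctr[0]=3
Ev 3: PC=7 idx=1 pred=T actual=N -> ctr[1]=2
Ev 4: PC=3 idx=0 pred=T actual=T -> ctr[0]=3
Ev 5: PC=3 idx=0 pred=T actual=N -> ctr[0]=2
Ev 6: PC=7 idx=1 pred=T actual=N -> ctr[1]=1
Ev 7: PC=7 idx=1 pred=N actual=N -> ctr[1]=0
Ev 8: PC=2 idx=2 pred=T actual=T -> ctr[2]=3
Ev 9: PC=2 idx=2 pred=T actual=N -> ctr[2]=2
Ev 10: PC=2 idx=2 pred=T actual=T -> ctr[2]=3
Ev 11: PC=2 idx=2 pred=T actual=N -> ctr[2]=2
Ev 12: PC=2 idx=2 pred=T actual=T -> ctr[2]=3

Answer: 2 0 3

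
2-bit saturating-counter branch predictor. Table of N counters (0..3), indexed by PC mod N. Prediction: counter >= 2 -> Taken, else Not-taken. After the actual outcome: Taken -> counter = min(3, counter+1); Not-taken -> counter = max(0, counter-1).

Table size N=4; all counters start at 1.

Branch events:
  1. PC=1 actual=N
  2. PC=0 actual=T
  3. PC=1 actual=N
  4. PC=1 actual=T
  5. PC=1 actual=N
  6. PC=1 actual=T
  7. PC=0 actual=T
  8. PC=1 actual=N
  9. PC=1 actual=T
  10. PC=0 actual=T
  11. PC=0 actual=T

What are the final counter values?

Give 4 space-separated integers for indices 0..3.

Ev 1: PC=1 idx=1 pred=N actual=N -> ctr[1]=0
Ev 2: PC=0 idx=0 pred=N actual=T -> ctr[0]=2
Ev 3: PC=1 idx=1 pred=N actual=N -> ctr[1]=0
Ev 4: PC=1 idx=1 pred=N actual=T -> ctr[1]=1
Ev 5: PC=1 idx=1 pred=N actual=N -> ctr[1]=0
Ev 6: PC=1 idx=1 pred=N actual=T -> ctr[1]=1
Ev 7: PC=0 idx=0 pred=T actual=T -> ctr[0]=3
Ev 8: PC=1 idx=1 pred=N actual=N -> ctr[1]=0
Ev 9: PC=1 idx=1 pred=N actual=T -> ctr[1]=1
Ev 10: PC=0 idx=0 pred=T actual=T -> ctr[0]=3
Ev 11: PC=0 idx=0 pred=T actual=T -> ctr[0]=3

Answer: 3 1 1 1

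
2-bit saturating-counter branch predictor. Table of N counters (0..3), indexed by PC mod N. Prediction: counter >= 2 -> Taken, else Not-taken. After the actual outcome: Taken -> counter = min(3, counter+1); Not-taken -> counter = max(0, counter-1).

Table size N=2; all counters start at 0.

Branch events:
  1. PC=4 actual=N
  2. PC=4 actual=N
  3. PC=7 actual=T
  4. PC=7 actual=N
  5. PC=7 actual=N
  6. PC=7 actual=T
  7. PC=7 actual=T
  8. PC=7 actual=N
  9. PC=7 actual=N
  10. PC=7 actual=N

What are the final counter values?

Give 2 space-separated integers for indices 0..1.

Ev 1: PC=4 idx=0 pred=N actual=N -> ctr[0]=0
Ev 2: PC=4 idx=0 pred=N actual=N -> ctr[0]=0
Ev 3: PC=7 idx=1 pred=N actual=T -> ctr[1]=1
Ev 4: PC=7 idx=1 pred=N actual=N -> ctr[1]=0
Ev 5: PC=7 idx=1 pred=N actual=N -> ctr[1]=0
Ev 6: PC=7 idx=1 pred=N actual=T -> ctr[1]=1
Ev 7: PC=7 idx=1 pred=N actual=T -> ctr[1]=2
Ev 8: PC=7 idx=1 pred=T actual=N -> ctr[1]=1
Ev 9: PC=7 idx=1 pred=N actual=N -> ctr[1]=0
Ev 10: PC=7 idx=1 pred=N actual=N -> ctr[1]=0

Answer: 0 0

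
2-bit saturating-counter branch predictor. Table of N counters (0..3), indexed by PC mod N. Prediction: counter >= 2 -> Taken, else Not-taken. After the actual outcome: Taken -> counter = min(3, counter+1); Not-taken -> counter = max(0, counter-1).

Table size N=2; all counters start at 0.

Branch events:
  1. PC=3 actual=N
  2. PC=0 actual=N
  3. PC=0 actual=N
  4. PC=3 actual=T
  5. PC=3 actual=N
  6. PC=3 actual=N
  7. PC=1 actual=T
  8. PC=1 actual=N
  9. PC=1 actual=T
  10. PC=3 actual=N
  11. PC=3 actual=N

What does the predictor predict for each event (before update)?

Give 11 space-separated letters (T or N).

Answer: N N N N N N N N N N N

Derivation:
Ev 1: PC=3 idx=1 pred=N actual=N -> ctr[1]=0
Ev 2: PC=0 idx=0 pred=N actual=N -> ctr[0]=0
Ev 3: PC=0 idx=0 pred=N actual=N -> ctr[0]=0
Ev 4: PC=3 idx=1 pred=N actual=T -> ctr[1]=1
Ev 5: PC=3 idx=1 pred=N actual=N -> ctr[1]=0
Ev 6: PC=3 idx=1 pred=N actual=N -> ctr[1]=0
Ev 7: PC=1 idx=1 pred=N actual=T -> ctr[1]=1
Ev 8: PC=1 idx=1 pred=N actual=N -> ctr[1]=0
Ev 9: PC=1 idx=1 pred=N actual=T -> ctr[1]=1
Ev 10: PC=3 idx=1 pred=N actual=N -> ctr[1]=0
Ev 11: PC=3 idx=1 pred=N actual=N -> ctr[1]=0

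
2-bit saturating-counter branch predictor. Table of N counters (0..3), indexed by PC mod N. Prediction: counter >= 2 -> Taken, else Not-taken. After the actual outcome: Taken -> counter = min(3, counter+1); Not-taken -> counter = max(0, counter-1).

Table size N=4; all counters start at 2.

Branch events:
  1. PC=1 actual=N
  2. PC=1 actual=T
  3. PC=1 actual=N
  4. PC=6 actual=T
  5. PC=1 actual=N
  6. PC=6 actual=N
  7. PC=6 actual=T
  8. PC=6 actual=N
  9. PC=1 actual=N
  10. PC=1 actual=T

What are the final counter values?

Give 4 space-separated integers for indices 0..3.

Answer: 2 1 2 2

Derivation:
Ev 1: PC=1 idx=1 pred=T actual=N -> ctr[1]=1
Ev 2: PC=1 idx=1 pred=N actual=T -> ctr[1]=2
Ev 3: PC=1 idx=1 pred=T actual=N -> ctr[1]=1
Ev 4: PC=6 idx=2 pred=T actual=T -> ctr[2]=3
Ev 5: PC=1 idx=1 pred=N actual=N -> ctr[1]=0
Ev 6: PC=6 idx=2 pred=T actual=N -> ctr[2]=2
Ev 7: PC=6 idx=2 pred=T actual=T -> ctr[2]=3
Ev 8: PC=6 idx=2 pred=T actual=N -> ctr[2]=2
Ev 9: PC=1 idx=1 pred=N actual=N -> ctr[1]=0
Ev 10: PC=1 idx=1 pred=N actual=T -> ctr[1]=1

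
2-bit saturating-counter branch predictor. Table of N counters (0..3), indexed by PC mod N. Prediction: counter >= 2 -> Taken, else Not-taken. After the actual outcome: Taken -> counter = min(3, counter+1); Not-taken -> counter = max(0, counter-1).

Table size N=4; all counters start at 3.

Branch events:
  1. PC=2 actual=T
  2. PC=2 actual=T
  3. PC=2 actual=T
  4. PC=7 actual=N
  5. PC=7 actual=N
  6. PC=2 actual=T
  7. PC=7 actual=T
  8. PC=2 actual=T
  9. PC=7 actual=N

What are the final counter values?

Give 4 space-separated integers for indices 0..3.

Ev 1: PC=2 idx=2 pred=T actual=T -> ctr[2]=3
Ev 2: PC=2 idx=2 pred=T actual=T -> ctr[2]=3
Ev 3: PC=2 idx=2 pred=T actual=T -> ctr[2]=3
Ev 4: PC=7 idx=3 pred=T actual=N -> ctr[3]=2
Ev 5: PC=7 idx=3 pred=T actual=N -> ctr[3]=1
Ev 6: PC=2 idx=2 pred=T actual=T -> ctr[2]=3
Ev 7: PC=7 idx=3 pred=N actual=T -> ctr[3]=2
Ev 8: PC=2 idx=2 pred=T actual=T -> ctr[2]=3
Ev 9: PC=7 idx=3 pred=T actual=N -> ctr[3]=1

Answer: 3 3 3 1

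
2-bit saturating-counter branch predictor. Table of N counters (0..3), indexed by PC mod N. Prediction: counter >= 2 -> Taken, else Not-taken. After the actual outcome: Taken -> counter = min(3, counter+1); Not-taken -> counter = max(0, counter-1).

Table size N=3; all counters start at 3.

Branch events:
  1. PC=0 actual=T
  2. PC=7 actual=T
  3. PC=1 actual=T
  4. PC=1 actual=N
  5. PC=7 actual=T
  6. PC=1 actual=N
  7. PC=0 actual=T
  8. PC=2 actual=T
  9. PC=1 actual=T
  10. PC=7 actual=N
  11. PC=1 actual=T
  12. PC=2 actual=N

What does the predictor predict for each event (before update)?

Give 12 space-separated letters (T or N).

Answer: T T T T T T T T T T T T

Derivation:
Ev 1: PC=0 idx=0 pred=T actual=T -> ctr[0]=3
Ev 2: PC=7 idx=1 pred=T actual=T -> ctr[1]=3
Ev 3: PC=1 idx=1 pred=T actual=T -> ctr[1]=3
Ev 4: PC=1 idx=1 pred=T actual=N -> ctr[1]=2
Ev 5: PC=7 idx=1 pred=T actual=T -> ctr[1]=3
Ev 6: PC=1 idx=1 pred=T actual=N -> ctr[1]=2
Ev 7: PC=0 idx=0 pred=T actual=T -> ctr[0]=3
Ev 8: PC=2 idx=2 pred=T actual=T -> ctr[2]=3
Ev 9: PC=1 idx=1 pred=T actual=T -> ctr[1]=3
Ev 10: PC=7 idx=1 pred=T actual=N -> ctr[1]=2
Ev 11: PC=1 idx=1 pred=T actual=T -> ctr[1]=3
Ev 12: PC=2 idx=2 pred=T actual=N -> ctr[2]=2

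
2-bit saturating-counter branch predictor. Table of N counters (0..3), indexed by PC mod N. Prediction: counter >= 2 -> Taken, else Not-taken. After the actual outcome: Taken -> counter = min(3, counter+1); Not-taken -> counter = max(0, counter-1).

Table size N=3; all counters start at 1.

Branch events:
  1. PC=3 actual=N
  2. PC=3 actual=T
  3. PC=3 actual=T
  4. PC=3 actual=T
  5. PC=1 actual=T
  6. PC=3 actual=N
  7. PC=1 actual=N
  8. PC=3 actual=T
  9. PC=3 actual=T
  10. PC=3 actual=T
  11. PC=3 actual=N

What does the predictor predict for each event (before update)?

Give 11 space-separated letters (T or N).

Answer: N N N T N T T T T T T

Derivation:
Ev 1: PC=3 idx=0 pred=N actual=N -> ctr[0]=0
Ev 2: PC=3 idx=0 pred=N actual=T -> ctr[0]=1
Ev 3: PC=3 idx=0 pred=N actual=T -> ctr[0]=2
Ev 4: PC=3 idx=0 pred=T actual=T -> ctr[0]=3
Ev 5: PC=1 idx=1 pred=N actual=T -> ctr[1]=2
Ev 6: PC=3 idx=0 pred=T actual=N -> ctr[0]=2
Ev 7: PC=1 idx=1 pred=T actual=N -> ctr[1]=1
Ev 8: PC=3 idx=0 pred=T actual=T -> ctr[0]=3
Ev 9: PC=3 idx=0 pred=T actual=T -> ctr[0]=3
Ev 10: PC=3 idx=0 pred=T actual=T -> ctr[0]=3
Ev 11: PC=3 idx=0 pred=T actual=N -> ctr[0]=2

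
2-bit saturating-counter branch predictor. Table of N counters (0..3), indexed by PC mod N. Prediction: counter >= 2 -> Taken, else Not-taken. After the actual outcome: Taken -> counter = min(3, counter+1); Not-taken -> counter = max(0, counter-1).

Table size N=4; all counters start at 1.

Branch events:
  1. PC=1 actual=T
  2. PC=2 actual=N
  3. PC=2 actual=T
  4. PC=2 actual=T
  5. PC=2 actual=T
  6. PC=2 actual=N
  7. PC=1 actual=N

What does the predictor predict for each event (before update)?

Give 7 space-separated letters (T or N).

Answer: N N N N T T T

Derivation:
Ev 1: PC=1 idx=1 pred=N actual=T -> ctr[1]=2
Ev 2: PC=2 idx=2 pred=N actual=N -> ctr[2]=0
Ev 3: PC=2 idx=2 pred=N actual=T -> ctr[2]=1
Ev 4: PC=2 idx=2 pred=N actual=T -> ctr[2]=2
Ev 5: PC=2 idx=2 pred=T actual=T -> ctr[2]=3
Ev 6: PC=2 idx=2 pred=T actual=N -> ctr[2]=2
Ev 7: PC=1 idx=1 pred=T actual=N -> ctr[1]=1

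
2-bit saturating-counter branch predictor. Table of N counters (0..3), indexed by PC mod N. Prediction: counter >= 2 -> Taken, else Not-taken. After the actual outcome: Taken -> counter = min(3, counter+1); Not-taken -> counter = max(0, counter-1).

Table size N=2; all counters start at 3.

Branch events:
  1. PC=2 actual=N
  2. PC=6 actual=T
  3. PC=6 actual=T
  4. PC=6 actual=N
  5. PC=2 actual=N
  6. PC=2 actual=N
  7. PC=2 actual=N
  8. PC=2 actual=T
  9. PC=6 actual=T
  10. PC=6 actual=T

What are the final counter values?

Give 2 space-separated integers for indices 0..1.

Ev 1: PC=2 idx=0 pred=T actual=N -> ctr[0]=2
Ev 2: PC=6 idx=0 pred=T actual=T -> ctr[0]=3
Ev 3: PC=6 idx=0 pred=T actual=T -> ctr[0]=3
Ev 4: PC=6 idx=0 pred=T actual=N -> ctr[0]=2
Ev 5: PC=2 idx=0 pred=T actual=N -> ctr[0]=1
Ev 6: PC=2 idx=0 pred=N actual=N -> ctr[0]=0
Ev 7: PC=2 idx=0 pred=N actual=N -> ctr[0]=0
Ev 8: PC=2 idx=0 pred=N actual=T -> ctr[0]=1
Ev 9: PC=6 idx=0 pred=N actual=T -> ctr[0]=2
Ev 10: PC=6 idx=0 pred=T actual=T -> ctr[0]=3

Answer: 3 3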